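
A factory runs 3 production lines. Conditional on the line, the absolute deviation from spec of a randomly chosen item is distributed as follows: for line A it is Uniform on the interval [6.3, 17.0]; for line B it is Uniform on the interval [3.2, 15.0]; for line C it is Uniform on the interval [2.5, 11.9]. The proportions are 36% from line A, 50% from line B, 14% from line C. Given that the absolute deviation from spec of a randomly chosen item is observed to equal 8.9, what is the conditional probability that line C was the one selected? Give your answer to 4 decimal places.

Likelihoods f(8.9 | ·): A: 0.0934579; B: 0.0847458; C: 0.106383.
Posterior ∝ prior × likelihood. Numerator for C: 0.14·0.106383 = 0.0148936.
Normalizing constant: 0.36·0.0934579 + 0.5·0.0847458 + 0.14·0.106383 = 0.0909114.
P(C | observation) = 0.0148936 / 0.0909114 = 0.163826.

0.1638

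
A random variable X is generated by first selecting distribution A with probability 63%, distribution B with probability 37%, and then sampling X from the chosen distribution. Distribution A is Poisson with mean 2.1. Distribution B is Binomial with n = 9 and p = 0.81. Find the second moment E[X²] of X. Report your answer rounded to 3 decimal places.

24.277

For each component E[X²] = Var + (mean)², giving A: 6.51; B: 54.5292.
Overall E[X²] = 0.63·6.51 + 0.37·54.5292 = 24.2771.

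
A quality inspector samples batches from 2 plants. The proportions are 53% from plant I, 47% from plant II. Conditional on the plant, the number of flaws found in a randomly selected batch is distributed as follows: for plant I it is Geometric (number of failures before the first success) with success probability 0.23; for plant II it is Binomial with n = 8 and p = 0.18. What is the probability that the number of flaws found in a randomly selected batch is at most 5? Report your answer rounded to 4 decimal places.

Conditional on each plant, P(X ≤ 5): I: 0.791578; II: 0.999318.
By total probability, P(X ≤ 5) = 0.53·0.791578 + 0.47·0.999318 = 0.889216.

0.8892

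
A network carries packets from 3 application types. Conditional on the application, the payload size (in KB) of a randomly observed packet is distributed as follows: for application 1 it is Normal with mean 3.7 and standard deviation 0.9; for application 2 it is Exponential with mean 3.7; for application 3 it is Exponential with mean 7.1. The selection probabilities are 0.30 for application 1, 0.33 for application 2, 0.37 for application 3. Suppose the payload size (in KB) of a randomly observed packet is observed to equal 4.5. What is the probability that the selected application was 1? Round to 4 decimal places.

0.6236

Likelihoods f(4.5 | ·): 1: 0.298603; 2: 0.0800944; 3: 0.0747282.
Posterior ∝ prior × likelihood. Numerator for 1: 0.3·0.298603 = 0.089581.
Normalizing constant: 0.3·0.298603 + 0.33·0.0800944 + 0.37·0.0747282 = 0.143662.
P(1 | observation) = 0.089581 / 0.143662 = 0.623556.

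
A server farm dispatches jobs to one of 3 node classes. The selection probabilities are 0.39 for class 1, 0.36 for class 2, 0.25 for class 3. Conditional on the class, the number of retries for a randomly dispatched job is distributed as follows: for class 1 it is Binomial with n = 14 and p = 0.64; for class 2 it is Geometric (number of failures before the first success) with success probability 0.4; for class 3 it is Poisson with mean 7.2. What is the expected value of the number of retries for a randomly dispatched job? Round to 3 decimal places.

5.834

Component means — 1: 8.96; 2: 1.5; 3: 7.2.
E[X] = 0.39·8.96 + 0.36·1.5 + 0.25·7.2 = 5.8344.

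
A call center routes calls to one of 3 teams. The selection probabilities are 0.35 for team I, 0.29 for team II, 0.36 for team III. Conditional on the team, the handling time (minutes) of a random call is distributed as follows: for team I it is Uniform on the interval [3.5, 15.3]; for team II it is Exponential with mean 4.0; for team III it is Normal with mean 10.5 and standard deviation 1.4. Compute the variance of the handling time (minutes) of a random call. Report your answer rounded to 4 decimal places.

16.9299

Per component, I: μ=9.4, E[X²]=99.9633; II: μ=4, E[X²]=32; III: μ=10.5, E[X²]=112.21.
E[X] = 0.35·9.4 + 0.29·4 + 0.36·10.5 = 8.23.
E[X²] = 0.35·99.9633 + 0.29·32 + 0.36·112.21 = 84.6628.
Var(X) = E[X²] − (E[X])² = 84.6628 − 67.7329 = 16.9299.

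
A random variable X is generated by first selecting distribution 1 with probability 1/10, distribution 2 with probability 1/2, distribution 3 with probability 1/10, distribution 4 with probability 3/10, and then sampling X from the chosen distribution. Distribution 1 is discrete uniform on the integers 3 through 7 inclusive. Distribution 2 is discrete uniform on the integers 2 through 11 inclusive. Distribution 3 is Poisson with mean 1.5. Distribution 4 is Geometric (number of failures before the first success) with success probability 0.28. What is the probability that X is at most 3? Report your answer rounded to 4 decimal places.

Conditional on each component, P(X ≤ 3): 1: 0.2; 2: 0.2; 3: 0.934358; 4: 0.731261.
By total probability, P(X ≤ 3) = 0.1·0.2 + 0.5·0.2 + 0.1·0.934358 + 0.3·0.731261 = 0.432814.

0.4328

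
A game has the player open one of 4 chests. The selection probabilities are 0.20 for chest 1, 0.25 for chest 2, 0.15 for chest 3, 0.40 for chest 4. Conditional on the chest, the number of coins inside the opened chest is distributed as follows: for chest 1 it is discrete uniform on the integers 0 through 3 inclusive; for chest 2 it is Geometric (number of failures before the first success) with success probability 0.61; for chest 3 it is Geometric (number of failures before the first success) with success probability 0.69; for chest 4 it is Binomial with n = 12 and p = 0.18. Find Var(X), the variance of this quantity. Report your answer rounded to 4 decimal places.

Per component, 1: μ=1.5, E[X²]=3.5; 2: μ=0.639344, E[X²]=1.45687; 3: μ=0.449275, E[X²]=0.852972; 4: μ=2.16, E[X²]=6.4368.
E[X] = 0.2·1.5 + 0.25·0.639344 + 0.15·0.449275 + 0.4·2.16 = 1.39123.
E[X²] = 0.2·3.5 + 0.25·1.45687 + 0.15·0.852972 + 0.4·6.4368 = 3.76688.
Var(X) = E[X²] − (E[X])² = 3.76688 − 1.93551 = 1.83137.

1.8314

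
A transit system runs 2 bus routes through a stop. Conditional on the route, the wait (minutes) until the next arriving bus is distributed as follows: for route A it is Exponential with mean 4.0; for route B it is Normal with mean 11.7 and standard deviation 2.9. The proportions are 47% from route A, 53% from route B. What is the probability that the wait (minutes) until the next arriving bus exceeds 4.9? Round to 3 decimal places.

0.663

Conditional on each route, P(X > 4.9): A: 0.293758; B: 0.990482.
By total probability, P(X > 4.9) = 0.47·0.293758 + 0.53·0.990482 = 0.663022.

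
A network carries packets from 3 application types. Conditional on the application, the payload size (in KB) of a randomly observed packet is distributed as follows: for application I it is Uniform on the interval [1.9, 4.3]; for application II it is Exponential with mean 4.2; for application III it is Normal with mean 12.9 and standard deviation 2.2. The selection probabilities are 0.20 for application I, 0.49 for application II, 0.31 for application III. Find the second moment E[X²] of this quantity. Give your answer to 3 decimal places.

72.393

For each component E[X²] = Var + (mean)², giving I: 10.09; II: 35.28; III: 171.25.
Overall E[X²] = 0.2·10.09 + 0.49·35.28 + 0.31·171.25 = 72.3927.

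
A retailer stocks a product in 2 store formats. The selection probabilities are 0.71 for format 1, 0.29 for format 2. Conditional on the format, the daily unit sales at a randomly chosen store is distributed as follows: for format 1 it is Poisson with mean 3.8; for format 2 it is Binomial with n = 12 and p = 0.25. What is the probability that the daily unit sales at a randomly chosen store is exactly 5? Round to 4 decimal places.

Conditional on each format, P(X = 5): 1: 0.147713; 2: 0.103241.
By total probability, P(X = 5) = 0.71·0.147713 + 0.29·0.103241 = 0.134816.

0.1348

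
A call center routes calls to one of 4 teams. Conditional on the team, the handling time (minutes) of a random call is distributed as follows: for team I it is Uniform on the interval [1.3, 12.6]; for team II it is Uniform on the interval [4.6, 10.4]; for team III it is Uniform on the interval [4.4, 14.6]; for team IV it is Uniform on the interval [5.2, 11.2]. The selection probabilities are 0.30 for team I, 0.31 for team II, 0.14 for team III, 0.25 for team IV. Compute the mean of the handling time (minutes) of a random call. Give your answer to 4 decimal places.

Component means — I: 6.95; II: 7.5; III: 9.5; IV: 8.2.
E[X] = 0.3·6.95 + 0.31·7.5 + 0.14·9.5 + 0.25·8.2 = 7.79.

7.7900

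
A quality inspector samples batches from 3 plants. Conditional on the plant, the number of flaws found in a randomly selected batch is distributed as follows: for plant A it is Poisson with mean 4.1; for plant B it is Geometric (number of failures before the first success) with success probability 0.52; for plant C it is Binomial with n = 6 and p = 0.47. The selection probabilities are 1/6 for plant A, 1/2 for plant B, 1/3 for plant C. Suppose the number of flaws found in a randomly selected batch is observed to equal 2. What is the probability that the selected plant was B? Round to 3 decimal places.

0.352

Likelihoods P(X=2 | ·): A: 0.139293; B: 0.119808; C: 0.261451.
Posterior ∝ prior × likelihood. Numerator for B: 0.5·0.119808 = 0.059904.
Normalizing constant: 0.166667·0.139293 + 0.5·0.119808 + 0.333333·0.261451 = 0.17027.
P(B | observation) = 0.059904 / 0.17027 = 0.351818.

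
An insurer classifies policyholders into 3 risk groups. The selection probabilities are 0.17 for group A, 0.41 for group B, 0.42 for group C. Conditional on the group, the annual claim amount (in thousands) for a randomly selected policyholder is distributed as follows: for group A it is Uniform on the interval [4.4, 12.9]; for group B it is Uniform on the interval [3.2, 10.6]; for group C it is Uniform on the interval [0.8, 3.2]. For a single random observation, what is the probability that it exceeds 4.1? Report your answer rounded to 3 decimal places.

0.530

Conditional on each group, P(X > 4.1): A: 1; B: 0.878378; C: 0.
By total probability, P(X > 4.1) = 0.17·1 + 0.41·0.878378 + 0.42·0 = 0.530135.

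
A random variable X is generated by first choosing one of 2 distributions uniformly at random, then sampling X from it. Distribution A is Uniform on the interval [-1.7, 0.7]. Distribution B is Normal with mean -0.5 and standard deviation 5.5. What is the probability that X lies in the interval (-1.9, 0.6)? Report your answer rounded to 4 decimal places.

0.5690

Conditional on each component, P(-1.9 < X < 0.6): A: 0.958333; B: 0.179723.
By total probability, P(-1.9 < X < 0.6) = 0.5·0.958333 + 0.5·0.179723 = 0.569028.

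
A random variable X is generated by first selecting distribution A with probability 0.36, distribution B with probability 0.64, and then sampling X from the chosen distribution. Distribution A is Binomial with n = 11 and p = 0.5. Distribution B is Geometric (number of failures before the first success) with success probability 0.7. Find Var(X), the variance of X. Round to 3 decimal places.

7.308

Per component, A: μ=5.5, E[X²]=33; B: μ=0.428571, E[X²]=0.795918.
E[X] = 0.36·5.5 + 0.64·0.428571 = 2.25429.
E[X²] = 0.36·33 + 0.64·0.795918 = 12.3894.
Var(X) = E[X²] − (E[X])² = 12.3894 − 5.0818 = 7.30758.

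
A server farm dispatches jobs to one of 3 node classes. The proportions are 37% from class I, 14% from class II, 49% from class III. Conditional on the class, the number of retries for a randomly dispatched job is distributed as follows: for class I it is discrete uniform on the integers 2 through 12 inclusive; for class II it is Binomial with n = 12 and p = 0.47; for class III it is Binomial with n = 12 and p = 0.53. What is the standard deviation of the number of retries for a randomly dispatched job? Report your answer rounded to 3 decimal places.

Per component, I: μ=7, E[X²]=59; II: μ=5.64, E[X²]=34.7988; III: μ=6.36, E[X²]=43.4388.
E[X] = 0.37·7 + 0.14·5.64 + 0.49·6.36 = 6.496.
E[X²] = 0.37·59 + 0.14·34.7988 + 0.49·43.4388 = 47.9868.
Var(X) = E[X²] − (E[X])² = 47.9868 − 42.198 = 5.78883.
SD(X) = √5.78883 = 2.406.

2.406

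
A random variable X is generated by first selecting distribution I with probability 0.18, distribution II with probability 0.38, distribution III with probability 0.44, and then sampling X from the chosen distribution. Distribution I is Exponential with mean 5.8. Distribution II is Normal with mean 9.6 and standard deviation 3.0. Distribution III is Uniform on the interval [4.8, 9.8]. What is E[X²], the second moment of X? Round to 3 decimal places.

For each component E[X²] = Var + (mean)², giving I: 67.28; II: 101.16; III: 55.3733.
Overall E[X²] = 0.18·67.28 + 0.38·101.16 + 0.44·55.3733 = 74.9155.

74.915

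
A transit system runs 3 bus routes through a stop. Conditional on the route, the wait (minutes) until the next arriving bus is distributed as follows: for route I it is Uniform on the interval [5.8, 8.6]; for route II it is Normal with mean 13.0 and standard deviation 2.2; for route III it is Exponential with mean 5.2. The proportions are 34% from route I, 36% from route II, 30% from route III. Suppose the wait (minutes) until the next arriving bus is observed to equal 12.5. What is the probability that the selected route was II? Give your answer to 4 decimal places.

0.9243

Likelihoods f(12.5 | ·): I: 0; II: 0.176714; III: 0.0173788.
Posterior ∝ prior × likelihood. Numerator for II: 0.36·0.176714 = 0.0636171.
Normalizing constant: 0.34·0 + 0.36·0.176714 + 0.3·0.0173788 = 0.0688307.
P(II | observation) = 0.0636171 / 0.0688307 = 0.924254.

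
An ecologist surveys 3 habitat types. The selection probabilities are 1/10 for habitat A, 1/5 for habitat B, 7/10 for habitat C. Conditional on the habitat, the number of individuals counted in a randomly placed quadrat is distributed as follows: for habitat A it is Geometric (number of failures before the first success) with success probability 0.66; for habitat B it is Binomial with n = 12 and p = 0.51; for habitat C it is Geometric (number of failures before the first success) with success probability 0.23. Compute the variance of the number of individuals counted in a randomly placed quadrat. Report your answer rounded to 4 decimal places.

Per component, A: μ=0.515152, E[X²]=1.04591; B: μ=6.12, E[X²]=40.4532; C: μ=3.34783, E[X²]=25.7637.
E[X] = 0.1·0.515152 + 0.2·6.12 + 0.7·3.34783 = 3.61899.
E[X²] = 0.1·1.04591 + 0.2·40.4532 + 0.7·25.7637 = 26.2298.
Var(X) = E[X²] − (E[X])² = 26.2298 − 13.0971 = 13.1327.

13.1327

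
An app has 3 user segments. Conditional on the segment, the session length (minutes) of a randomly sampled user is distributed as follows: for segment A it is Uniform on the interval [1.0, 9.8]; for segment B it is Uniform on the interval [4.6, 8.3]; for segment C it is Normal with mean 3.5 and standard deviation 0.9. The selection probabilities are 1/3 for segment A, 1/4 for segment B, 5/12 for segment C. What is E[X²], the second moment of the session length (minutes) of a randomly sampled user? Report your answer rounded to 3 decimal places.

For each component E[X²] = Var + (mean)², giving A: 35.6133; B: 42.7433; C: 13.06.
Overall E[X²] = 0.333333·35.6133 + 0.25·42.7433 + 0.416667·13.06 = 27.9986.

27.999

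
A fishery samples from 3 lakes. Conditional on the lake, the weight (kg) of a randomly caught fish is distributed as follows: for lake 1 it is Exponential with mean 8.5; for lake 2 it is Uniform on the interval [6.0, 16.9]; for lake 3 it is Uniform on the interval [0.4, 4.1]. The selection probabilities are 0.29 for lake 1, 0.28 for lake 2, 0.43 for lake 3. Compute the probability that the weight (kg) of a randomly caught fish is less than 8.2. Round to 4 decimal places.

0.6660

Conditional on each lake, P(X < 8.2): 1: 0.618905; 2: 0.201835; 3: 1.
By total probability, P(X < 8.2) = 0.29·0.618905 + 0.28·0.201835 + 0.43·1 = 0.665996.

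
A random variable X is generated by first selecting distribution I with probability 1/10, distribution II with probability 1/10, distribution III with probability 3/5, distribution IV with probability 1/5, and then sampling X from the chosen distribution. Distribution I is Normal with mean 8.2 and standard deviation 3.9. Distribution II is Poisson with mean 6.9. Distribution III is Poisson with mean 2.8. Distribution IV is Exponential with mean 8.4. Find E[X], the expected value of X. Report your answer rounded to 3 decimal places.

Component means — I: 8.2; II: 6.9; III: 2.8; IV: 8.4.
E[X] = 0.1·8.2 + 0.1·6.9 + 0.6·2.8 + 0.2·8.4 = 4.87.

4.870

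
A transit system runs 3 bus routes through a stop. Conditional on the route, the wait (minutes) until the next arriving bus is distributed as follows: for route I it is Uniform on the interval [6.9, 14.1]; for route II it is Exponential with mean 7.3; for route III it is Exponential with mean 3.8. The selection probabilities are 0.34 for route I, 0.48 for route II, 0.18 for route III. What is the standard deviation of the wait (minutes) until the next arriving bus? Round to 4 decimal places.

5.9266

Per component, I: μ=10.5, E[X²]=114.57; II: μ=7.3, E[X²]=106.58; III: μ=3.8, E[X²]=28.88.
E[X] = 0.34·10.5 + 0.48·7.3 + 0.18·3.8 = 7.758.
E[X²] = 0.34·114.57 + 0.48·106.58 + 0.18·28.88 = 95.3106.
Var(X) = E[X²] − (E[X])² = 95.3106 − 60.1866 = 35.124.
SD(X) = √35.124 = 5.92655.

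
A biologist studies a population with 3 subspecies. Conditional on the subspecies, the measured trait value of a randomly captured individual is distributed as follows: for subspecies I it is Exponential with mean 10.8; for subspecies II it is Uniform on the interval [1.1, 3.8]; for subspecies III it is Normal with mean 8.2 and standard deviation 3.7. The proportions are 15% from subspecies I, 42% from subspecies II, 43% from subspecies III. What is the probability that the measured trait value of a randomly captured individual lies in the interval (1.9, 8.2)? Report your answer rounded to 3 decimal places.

0.547

Conditional on each subspecies, P(1.9 < X < 8.2): I: 0.370667; II: 0.703704; III: 0.455688.
By total probability, P(1.9 < X < 8.2) = 0.15·0.370667 + 0.42·0.703704 + 0.43·0.455688 = 0.547102.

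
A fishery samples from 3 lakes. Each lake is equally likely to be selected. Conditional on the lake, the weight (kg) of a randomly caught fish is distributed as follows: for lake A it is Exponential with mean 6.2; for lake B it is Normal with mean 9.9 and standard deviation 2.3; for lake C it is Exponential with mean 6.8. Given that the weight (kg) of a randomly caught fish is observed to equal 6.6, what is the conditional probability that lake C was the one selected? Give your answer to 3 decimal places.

Likelihoods f(6.6 | ·): A: 0.0556282; B: 0.0619673; C: 0.0557147.
Posterior ∝ prior × likelihood. Numerator for C: 0.333333·0.0557147 = 0.0185716.
Normalizing constant: 0.333333·0.0556282 + 0.333333·0.0619673 + 0.333333·0.0557147 = 0.0577701.
P(C | observation) = 0.0185716 / 0.0577701 = 0.321474.

0.321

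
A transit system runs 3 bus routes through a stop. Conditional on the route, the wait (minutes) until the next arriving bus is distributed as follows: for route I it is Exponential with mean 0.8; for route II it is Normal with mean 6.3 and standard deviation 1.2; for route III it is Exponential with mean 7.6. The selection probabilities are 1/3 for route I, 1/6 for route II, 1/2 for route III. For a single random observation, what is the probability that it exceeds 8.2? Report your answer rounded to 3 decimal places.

0.179

Conditional on each route, P(X > 8.2): I: 3.53575e-05; II: 0.0566728; III: 0.339953.
By total probability, P(X > 8.2) = 0.333333·3.53575e-05 + 0.166667·0.0566728 + 0.5·0.339953 = 0.179434.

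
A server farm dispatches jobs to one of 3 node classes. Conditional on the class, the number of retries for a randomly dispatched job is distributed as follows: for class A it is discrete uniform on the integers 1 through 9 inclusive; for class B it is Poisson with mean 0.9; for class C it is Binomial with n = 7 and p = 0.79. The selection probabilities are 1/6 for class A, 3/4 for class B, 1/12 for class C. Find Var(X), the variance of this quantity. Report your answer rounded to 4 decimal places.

5.3278

Per component, A: μ=5, E[X²]=31.6667; B: μ=0.9, E[X²]=1.71; C: μ=5.53, E[X²]=31.7422.
E[X] = 0.166667·5 + 0.75·0.9 + 0.0833333·5.53 = 1.96917.
E[X²] = 0.166667·31.6667 + 0.75·1.71 + 0.0833333·31.7422 = 9.20546.
Var(X) = E[X²] − (E[X])² = 9.20546 − 3.87762 = 5.32784.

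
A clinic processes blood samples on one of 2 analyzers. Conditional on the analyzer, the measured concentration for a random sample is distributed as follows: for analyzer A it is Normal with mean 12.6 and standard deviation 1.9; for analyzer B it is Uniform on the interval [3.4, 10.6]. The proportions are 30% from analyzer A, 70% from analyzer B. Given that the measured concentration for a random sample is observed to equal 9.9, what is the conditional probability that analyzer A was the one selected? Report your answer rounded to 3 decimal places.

0.191

Likelihoods f(9.9 | ·): A: 0.0764982; B: 0.138889.
Posterior ∝ prior × likelihood. Numerator for A: 0.3·0.0764982 = 0.0229495.
Normalizing constant: 0.3·0.0764982 + 0.7·0.138889 = 0.120172.
P(A | observation) = 0.0229495 / 0.120172 = 0.190972.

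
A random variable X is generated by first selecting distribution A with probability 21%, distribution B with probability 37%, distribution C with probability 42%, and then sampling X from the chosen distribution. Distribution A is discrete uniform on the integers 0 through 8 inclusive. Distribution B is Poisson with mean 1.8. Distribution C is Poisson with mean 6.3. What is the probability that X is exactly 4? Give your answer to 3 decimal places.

Conditional on each component, P(X = 4): A: 0.111111; B: 0.0723017; C: 0.12053.
By total probability, P(X = 4) = 0.21·0.111111 + 0.37·0.0723017 + 0.42·0.12053 = 0.100708.

0.101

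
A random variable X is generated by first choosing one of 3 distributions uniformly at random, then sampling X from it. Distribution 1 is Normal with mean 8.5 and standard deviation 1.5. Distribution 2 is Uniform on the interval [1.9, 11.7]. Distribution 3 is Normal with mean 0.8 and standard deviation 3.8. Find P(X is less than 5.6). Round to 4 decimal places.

Conditional on each component, P(X < 5.6): 1: 0.0265976; 2: 0.377551; 3: 0.896734.
By total probability, P(X < 5.6) = 0.333333·0.0265976 + 0.333333·0.377551 + 0.333333·0.896734 = 0.433627.

0.4336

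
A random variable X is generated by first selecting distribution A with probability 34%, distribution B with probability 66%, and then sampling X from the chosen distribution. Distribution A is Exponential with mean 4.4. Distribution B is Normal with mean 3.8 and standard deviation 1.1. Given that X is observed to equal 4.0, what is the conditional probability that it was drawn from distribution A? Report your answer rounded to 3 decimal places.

0.117

Likelihoods f(4.0 | ·): A: 0.091566; B: 0.356729.
Posterior ∝ prior × likelihood. Numerator for A: 0.34·0.091566 = 0.0311324.
Normalizing constant: 0.34·0.091566 + 0.66·0.356729 = 0.266574.
P(A | observation) = 0.0311324 / 0.266574 = 0.116787.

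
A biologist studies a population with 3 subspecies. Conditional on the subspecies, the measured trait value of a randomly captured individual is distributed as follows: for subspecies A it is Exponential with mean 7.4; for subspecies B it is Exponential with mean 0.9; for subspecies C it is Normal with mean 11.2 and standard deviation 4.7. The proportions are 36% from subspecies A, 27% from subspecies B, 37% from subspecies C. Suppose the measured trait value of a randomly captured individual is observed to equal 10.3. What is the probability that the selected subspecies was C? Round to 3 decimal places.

0.718

Likelihoods f(10.3 | ·): A: 0.0335952; B: 1.18987e-05; C: 0.0833393.
Posterior ∝ prior × likelihood. Numerator for C: 0.37·0.0833393 = 0.0308355.
Normalizing constant: 0.36·0.0335952 + 0.27·1.18987e-05 + 0.37·0.0833393 = 0.042933.
P(C | observation) = 0.0308355 / 0.042933 = 0.718224.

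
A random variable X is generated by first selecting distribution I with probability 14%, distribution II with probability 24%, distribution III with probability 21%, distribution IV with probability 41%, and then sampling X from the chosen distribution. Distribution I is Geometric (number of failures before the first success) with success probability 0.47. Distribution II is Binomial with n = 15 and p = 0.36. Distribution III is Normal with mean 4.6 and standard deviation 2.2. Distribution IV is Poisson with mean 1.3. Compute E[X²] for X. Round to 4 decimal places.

For each component E[X²] = Var + (mean)², giving I: 3.67089; II: 32.616; III: 26; IV: 2.99.
Overall E[X²] = 0.14·3.67089 + 0.24·32.616 + 0.21·26 + 0.41·2.99 = 15.0277.

15.0277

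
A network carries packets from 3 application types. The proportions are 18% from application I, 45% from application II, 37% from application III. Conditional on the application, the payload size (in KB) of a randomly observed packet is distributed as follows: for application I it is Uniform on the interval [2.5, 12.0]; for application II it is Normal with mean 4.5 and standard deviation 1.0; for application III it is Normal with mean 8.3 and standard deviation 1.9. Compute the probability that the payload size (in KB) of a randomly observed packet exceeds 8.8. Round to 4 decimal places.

0.2072

Conditional on each application, P(X > 8.8): I: 0.336842; II: 8.53991e-06; III: 0.396214.
By total probability, P(X > 8.8) = 0.18·0.336842 + 0.45·8.53991e-06 + 0.37·0.396214 = 0.207235.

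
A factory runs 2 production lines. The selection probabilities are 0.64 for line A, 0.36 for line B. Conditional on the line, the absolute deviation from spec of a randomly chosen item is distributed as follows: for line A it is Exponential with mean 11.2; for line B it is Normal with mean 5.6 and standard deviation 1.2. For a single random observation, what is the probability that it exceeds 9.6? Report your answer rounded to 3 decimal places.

Conditional on each line, P(X > 9.6): A: 0.424373; B: 0.00042906.
By total probability, P(X > 9.6) = 0.64·0.424373 + 0.36·0.00042906 = 0.271753.

0.272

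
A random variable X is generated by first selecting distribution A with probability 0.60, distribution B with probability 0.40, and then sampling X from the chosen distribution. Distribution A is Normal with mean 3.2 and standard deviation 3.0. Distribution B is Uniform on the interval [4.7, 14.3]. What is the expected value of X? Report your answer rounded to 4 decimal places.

5.7200

Component means — A: 3.2; B: 9.5.
E[X] = 0.6·3.2 + 0.4·9.5 = 5.72.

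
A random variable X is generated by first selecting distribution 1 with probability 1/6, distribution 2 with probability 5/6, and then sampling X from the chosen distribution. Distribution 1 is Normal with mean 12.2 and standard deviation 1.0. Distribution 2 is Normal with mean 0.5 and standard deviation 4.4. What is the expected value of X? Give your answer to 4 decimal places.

Component means — 1: 12.2; 2: 0.5.
E[X] = 0.166667·12.2 + 0.833333·0.5 = 2.45.

2.4500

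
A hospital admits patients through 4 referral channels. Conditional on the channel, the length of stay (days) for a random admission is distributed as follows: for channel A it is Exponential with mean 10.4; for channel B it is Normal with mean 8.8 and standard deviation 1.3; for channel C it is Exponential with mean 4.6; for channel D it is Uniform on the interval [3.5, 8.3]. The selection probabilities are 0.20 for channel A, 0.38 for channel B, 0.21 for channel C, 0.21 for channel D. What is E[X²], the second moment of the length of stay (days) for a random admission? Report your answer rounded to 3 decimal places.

89.934

For each component E[X²] = Var + (mean)², giving A: 216.32; B: 79.13; C: 42.32; D: 36.73.
Overall E[X²] = 0.2·216.32 + 0.38·79.13 + 0.21·42.32 + 0.21·36.73 = 89.9339.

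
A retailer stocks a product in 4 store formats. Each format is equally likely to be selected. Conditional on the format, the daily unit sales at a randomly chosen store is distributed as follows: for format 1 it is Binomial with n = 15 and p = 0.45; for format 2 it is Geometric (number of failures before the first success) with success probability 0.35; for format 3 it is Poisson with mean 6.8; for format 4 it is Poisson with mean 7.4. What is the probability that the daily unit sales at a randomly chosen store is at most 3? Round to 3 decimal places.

0.255

Conditional on each format, P(X ≤ 3): 1: 0.0424213; 2: 0.821494; 3: 0.0928057; 4: 0.063153.
By total probability, P(X ≤ 3) = 0.25·0.0424213 + 0.25·0.821494 + 0.25·0.0928057 + 0.25·0.063153 = 0.254968.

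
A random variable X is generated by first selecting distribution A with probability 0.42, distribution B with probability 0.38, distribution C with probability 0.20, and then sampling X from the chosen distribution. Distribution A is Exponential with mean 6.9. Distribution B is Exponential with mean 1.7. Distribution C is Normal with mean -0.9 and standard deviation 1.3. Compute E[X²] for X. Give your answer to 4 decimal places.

42.6888

For each component E[X²] = Var + (mean)², giving A: 95.22; B: 5.78; C: 2.5.
Overall E[X²] = 0.42·95.22 + 0.38·5.78 + 0.2·2.5 = 42.6888.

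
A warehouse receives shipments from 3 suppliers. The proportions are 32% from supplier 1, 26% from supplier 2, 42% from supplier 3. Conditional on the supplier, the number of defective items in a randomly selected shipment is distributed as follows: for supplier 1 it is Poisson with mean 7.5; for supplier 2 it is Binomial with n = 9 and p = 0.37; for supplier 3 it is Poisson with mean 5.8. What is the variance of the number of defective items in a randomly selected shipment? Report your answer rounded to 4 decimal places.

7.8828

Per component, 1: μ=7.5, E[X²]=63.75; 2: μ=3.33, E[X²]=13.1868; 3: μ=5.8, E[X²]=39.44.
E[X] = 0.32·7.5 + 0.26·3.33 + 0.42·5.8 = 5.7018.
E[X²] = 0.32·63.75 + 0.26·13.1868 + 0.42·39.44 = 40.3934.
Var(X) = E[X²] − (E[X])² = 40.3934 − 32.5105 = 7.88284.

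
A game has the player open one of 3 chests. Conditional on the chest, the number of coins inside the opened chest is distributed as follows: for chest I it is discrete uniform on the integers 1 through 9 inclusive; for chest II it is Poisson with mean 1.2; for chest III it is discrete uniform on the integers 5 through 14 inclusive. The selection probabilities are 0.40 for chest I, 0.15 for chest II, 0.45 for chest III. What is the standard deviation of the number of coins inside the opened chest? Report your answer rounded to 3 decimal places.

3.965

Per component, I: μ=5, E[X²]=31.6667; II: μ=1.2, E[X²]=2.64; III: μ=9.5, E[X²]=98.5.
E[X] = 0.4·5 + 0.15·1.2 + 0.45·9.5 = 6.455.
E[X²] = 0.4·31.6667 + 0.15·2.64 + 0.45·98.5 = 57.3877.
Var(X) = E[X²] − (E[X])² = 57.3877 − 41.667 = 15.7206.
SD(X) = √15.7206 = 3.96493.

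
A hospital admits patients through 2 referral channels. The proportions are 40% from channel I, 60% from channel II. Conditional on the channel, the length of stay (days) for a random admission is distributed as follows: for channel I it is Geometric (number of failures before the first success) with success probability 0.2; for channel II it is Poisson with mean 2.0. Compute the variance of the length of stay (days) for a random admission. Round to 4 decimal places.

10.1600

Per component, I: μ=4, E[X²]=36; II: μ=2, E[X²]=6.
E[X] = 0.4·4 + 0.6·2 = 2.8.
E[X²] = 0.4·36 + 0.6·6 = 18.
Var(X) = E[X²] − (E[X])² = 18 − 7.84 = 10.16.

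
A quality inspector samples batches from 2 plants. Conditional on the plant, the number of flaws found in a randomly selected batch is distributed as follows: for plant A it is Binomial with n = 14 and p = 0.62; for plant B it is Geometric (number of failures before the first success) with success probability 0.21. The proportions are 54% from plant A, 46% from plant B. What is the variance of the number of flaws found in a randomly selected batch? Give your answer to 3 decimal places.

Per component, A: μ=8.68, E[X²]=78.6408; B: μ=3.7619, E[X²]=32.0658.
E[X] = 0.54·8.68 + 0.46·3.7619 = 6.41768.
E[X²] = 0.54·78.6408 + 0.46·32.0658 = 57.2163.
Var(X) = E[X²] − (E[X])² = 57.2163 − 41.1866 = 16.0297.

16.030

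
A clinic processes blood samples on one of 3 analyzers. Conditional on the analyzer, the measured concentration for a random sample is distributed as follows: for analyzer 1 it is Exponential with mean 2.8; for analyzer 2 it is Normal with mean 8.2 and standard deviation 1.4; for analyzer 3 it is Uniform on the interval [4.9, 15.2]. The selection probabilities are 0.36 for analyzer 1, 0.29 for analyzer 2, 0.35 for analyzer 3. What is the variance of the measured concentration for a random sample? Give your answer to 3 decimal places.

16.500

Per component, 1: μ=2.8, E[X²]=15.68; 2: μ=8.2, E[X²]=69.2; 3: μ=10.05, E[X²]=109.843.
E[X] = 0.36·2.8 + 0.29·8.2 + 0.35·10.05 = 6.9035.
E[X²] = 0.36·15.68 + 0.29·69.2 + 0.35·109.843 = 64.158.
Var(X) = E[X²] − (E[X])² = 64.158 − 47.6583 = 16.4997.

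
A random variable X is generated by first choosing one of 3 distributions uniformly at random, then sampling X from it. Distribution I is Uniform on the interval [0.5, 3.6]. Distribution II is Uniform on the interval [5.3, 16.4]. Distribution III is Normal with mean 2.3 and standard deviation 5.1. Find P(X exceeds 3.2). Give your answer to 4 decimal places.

Conditional on each component, P(X > 3.2): I: 0.129032; II: 1; III: 0.429962.
By total probability, P(X > 3.2) = 0.333333·0.129032 + 0.333333·1 + 0.333333·0.429962 = 0.519665.

0.5197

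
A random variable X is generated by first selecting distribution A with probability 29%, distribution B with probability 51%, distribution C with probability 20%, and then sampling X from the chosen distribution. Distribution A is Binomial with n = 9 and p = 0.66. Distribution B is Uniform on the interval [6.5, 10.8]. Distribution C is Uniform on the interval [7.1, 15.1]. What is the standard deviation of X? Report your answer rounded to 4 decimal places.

Per component, A: μ=5.94, E[X²]=37.3032; B: μ=8.65, E[X²]=76.3633; C: μ=11.1, E[X²]=128.543.
E[X] = 0.29·5.94 + 0.51·8.65 + 0.2·11.1 = 8.3541.
E[X²] = 0.29·37.3032 + 0.51·76.3633 + 0.2·128.543 = 75.4719.
Var(X) = E[X²] − (E[X])² = 75.4719 − 69.791 = 5.68091.
SD(X) = √5.68091 = 2.38347.

2.3835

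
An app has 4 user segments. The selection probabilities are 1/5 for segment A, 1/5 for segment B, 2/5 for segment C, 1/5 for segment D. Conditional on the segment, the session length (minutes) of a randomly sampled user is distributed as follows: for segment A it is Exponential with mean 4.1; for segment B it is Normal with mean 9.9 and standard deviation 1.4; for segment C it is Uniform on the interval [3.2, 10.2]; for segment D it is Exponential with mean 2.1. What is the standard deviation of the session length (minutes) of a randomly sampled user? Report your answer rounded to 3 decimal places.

3.642

Per component, A: μ=4.1, E[X²]=33.62; B: μ=9.9, E[X²]=99.97; C: μ=6.7, E[X²]=48.9733; D: μ=2.1, E[X²]=8.82.
E[X] = 0.2·4.1 + 0.2·9.9 + 0.4·6.7 + 0.2·2.1 = 5.9.
E[X²] = 0.2·33.62 + 0.2·99.97 + 0.4·48.9733 + 0.2·8.82 = 48.0713.
Var(X) = E[X²] − (E[X])² = 48.0713 − 34.81 = 13.2613.
SD(X) = √13.2613 = 3.64161.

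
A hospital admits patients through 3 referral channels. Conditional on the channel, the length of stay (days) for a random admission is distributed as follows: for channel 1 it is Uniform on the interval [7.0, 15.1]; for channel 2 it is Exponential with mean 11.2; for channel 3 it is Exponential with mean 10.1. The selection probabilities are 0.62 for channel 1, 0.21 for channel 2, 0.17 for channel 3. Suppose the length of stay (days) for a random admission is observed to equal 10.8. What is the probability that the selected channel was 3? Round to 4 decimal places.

Likelihoods f(10.8 | ·): 1: 0.123457; 2: 0.0340407; 3: 0.0339848.
Posterior ∝ prior × likelihood. Numerator for 3: 0.17·0.0339848 = 0.00577741.
Normalizing constant: 0.62·0.123457 + 0.21·0.0340407 + 0.17·0.0339848 = 0.0894692.
P(3 | observation) = 0.00577741 / 0.0894692 = 0.0645744.

0.0646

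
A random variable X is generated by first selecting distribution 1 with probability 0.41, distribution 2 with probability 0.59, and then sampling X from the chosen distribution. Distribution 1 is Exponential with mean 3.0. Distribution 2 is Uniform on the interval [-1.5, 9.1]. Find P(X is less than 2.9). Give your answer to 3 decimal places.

0.499

Conditional on each component, P(X < 2.9): 1: 0.619651; 2: 0.415094.
By total probability, P(X < 2.9) = 0.41·0.619651 + 0.59·0.415094 = 0.498963.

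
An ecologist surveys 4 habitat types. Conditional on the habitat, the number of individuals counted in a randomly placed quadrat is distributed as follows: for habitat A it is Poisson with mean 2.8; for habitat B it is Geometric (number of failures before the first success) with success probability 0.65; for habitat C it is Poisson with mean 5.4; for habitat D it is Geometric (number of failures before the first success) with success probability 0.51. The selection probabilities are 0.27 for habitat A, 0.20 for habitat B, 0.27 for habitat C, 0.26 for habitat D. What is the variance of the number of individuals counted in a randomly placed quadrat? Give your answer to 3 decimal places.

Per component, A: μ=2.8, E[X²]=10.64; B: μ=0.538462, E[X²]=1.11834; C: μ=5.4, E[X²]=34.56; D: μ=0.960784, E[X²]=2.807.
E[X] = 0.27·2.8 + 0.2·0.538462 + 0.27·5.4 + 0.26·0.960784 = 2.5715.
E[X²] = 0.27·10.64 + 0.2·1.11834 + 0.27·34.56 + 0.26·2.807 = 13.1575.
Var(X) = E[X²] − (E[X])² = 13.1575 − 6.61259 = 6.5449.

6.545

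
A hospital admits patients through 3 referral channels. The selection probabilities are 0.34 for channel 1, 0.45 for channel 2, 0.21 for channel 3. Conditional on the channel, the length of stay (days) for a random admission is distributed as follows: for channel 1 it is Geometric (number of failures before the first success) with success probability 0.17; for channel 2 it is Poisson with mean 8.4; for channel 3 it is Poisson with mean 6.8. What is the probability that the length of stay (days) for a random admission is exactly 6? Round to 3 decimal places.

Conditional on each channel, P(X = 6): 1: 0.0555799; 2: 0.109716; 3: 0.152939.
By total probability, P(X = 6) = 0.34·0.0555799 + 0.45·0.109716 + 0.21·0.152939 = 0.100387.

0.100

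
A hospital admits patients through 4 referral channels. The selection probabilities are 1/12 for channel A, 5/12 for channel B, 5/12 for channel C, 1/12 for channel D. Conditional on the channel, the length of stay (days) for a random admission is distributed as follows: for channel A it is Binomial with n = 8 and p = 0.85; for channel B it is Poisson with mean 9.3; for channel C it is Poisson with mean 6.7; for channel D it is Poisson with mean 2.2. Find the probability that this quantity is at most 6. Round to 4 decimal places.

Conditional on each channel, P(X ≤ 6): A: 0.342817; B: 0.180803; C: 0.495297; D: 0.992539.
By total probability, P(X ≤ 6) = 0.0833333·0.342817 + 0.416667·0.180803 + 0.416667·0.495297 + 0.0833333·0.992539 = 0.392988.

0.3930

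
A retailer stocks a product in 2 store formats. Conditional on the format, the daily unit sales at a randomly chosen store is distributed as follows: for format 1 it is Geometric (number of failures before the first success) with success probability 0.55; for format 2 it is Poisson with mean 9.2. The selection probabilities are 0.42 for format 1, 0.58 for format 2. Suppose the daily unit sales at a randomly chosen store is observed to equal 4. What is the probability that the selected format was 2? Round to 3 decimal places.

0.649

Likelihoods P(X=4 | ·): 1: 0.0225534; 2: 0.03016.
Posterior ∝ prior × likelihood. Numerator for 2: 0.58·0.03016 = 0.0174928.
Normalizing constant: 0.42·0.0225534 + 0.58·0.03016 = 0.0269652.
P(2 | observation) = 0.0174928 / 0.0269652 = 0.648716.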